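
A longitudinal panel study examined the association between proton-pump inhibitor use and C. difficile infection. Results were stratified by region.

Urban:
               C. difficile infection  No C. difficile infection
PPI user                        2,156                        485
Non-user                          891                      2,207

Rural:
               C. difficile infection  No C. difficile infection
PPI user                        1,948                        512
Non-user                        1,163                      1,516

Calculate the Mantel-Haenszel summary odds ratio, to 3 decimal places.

OR_MH = Σ(aᵢdᵢ/nᵢ) / Σ(bᵢcᵢ/nᵢ), where nᵢ is the stratum total.
Stratum 1 (Urban): n = 5739; a·d/n = 2156·2207/5739 = 829.1152; b·c/n = 485·891/5739 = 75.2980
Stratum 2 (Rural): n = 5139; a·d/n = 1948·1516/5139 = 574.6581; b·c/n = 512·1163/5139 = 115.8700
OR_MH = (829.1152 + 574.6581) / (75.2980 + 115.8700) = 1403.7733 / 191.1680 = 7.34314

7.343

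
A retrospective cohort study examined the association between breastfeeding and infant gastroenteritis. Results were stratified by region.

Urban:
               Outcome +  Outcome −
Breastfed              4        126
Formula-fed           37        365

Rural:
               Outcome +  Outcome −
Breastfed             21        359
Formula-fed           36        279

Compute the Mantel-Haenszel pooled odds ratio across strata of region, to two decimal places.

0.41

OR_MH = Σ(aᵢdᵢ/nᵢ) / Σ(bᵢcᵢ/nᵢ), where nᵢ is the stratum total.
Stratum 1 (Urban): n = 532; a·d/n = 4·365/532 = 2.7444; b·c/n = 126·37/532 = 8.7632
Stratum 2 (Rural): n = 695; a·d/n = 21·279/695 = 8.4302; b·c/n = 359·36/695 = 18.5957
OR_MH = (2.7444 + 8.4302) / (8.7632 + 18.5957) = 11.1746 / 27.3588 = 0.40844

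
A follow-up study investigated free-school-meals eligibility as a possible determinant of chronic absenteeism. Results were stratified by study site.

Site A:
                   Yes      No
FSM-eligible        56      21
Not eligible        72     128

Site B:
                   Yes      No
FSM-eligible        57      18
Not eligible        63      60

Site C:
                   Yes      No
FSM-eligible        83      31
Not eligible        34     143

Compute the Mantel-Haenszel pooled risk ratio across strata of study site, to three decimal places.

RR_MH = Σ(aᵢ·n₀ᵢ/nᵢ) / Σ(cᵢ·n₁ᵢ/nᵢ), with n₁ᵢ = aᵢ+bᵢ (exposed), n₀ᵢ = cᵢ+dᵢ (unexposed), nᵢ = n₁ᵢ+n₀ᵢ.
Stratum 1 (Site A): n₁ = 77, n₀ = 200, n = 277; a·n₀/n = 56·200/277 = 40.4332; c·n₁/n = 72·77/277 = 20.0144
Stratum 2 (Site B): n₁ = 75, n₀ = 123, n = 198; a·n₀/n = 57·123/198 = 35.4091; c·n₁/n = 63·75/198 = 23.8636
Stratum 3 (Site C): n₁ = 114, n₀ = 177, n = 291; a·n₀/n = 83·177/291 = 50.4845; c·n₁/n = 34·114/291 = 13.3196
RR_MH = (40.4332 + 35.4091 + 50.4845) / (20.0144 + 23.8636 + 13.3196) = 126.3268 / 57.1977 = 2.20860

2.209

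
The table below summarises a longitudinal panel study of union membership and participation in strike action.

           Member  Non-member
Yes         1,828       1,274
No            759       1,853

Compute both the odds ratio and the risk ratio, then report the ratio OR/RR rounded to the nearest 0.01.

Reading the table with exposure as columns: a = 1828 (Member, case), b = 759 (Member, non-case), c = 1274 (Non-member, case), d = 1853.
OR = (1828·1853)/(759·1274) = 3387284/966966 = 3.50300
Risk in exposed = 1828/2587 = 0.70661; risk in unexposed = 1274/3127 = 0.40742; RR = 1.73436
OR/RR = 3.50300 / 1.73436 = 2.01977
The outcome is not rare, so the OR lies further from 1 than the RR.

2.02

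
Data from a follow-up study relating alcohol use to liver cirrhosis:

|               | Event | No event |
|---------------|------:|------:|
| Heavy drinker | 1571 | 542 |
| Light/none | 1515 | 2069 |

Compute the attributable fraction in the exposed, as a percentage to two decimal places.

Cells: a = 1571, b = 542, c = 1515, d = 2069.
Risk in exposed = 1571/2113 = 0.74349; risk in unexposed = 1515/3584 = 0.42271.
RR = 0.74349/0.42271 = 1.75886
AR% = (RR − 1)/RR × 100 = (1.75886 − 1)/1.75886 × 100 = 43.1451%

43.15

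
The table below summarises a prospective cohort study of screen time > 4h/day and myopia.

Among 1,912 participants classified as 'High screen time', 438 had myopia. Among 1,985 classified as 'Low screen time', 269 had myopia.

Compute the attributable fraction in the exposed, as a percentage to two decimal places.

40.84

From the description: a = 438, b = 1474, c = 269, d = 1716.
Risk in exposed = 438/1912 = 0.22908; risk in unexposed = 269/1985 = 0.13552.
RR = 0.22908/0.13552 = 1.69042
AR% = (RR − 1)/RR × 100 = (1.69042 − 1)/1.69042 × 100 = 40.8431%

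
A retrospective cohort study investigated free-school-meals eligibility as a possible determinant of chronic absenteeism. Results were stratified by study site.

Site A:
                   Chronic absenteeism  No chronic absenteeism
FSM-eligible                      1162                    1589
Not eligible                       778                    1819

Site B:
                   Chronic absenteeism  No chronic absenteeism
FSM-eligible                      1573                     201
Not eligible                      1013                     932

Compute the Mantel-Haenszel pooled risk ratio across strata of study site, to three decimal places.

RR_MH = Σ(aᵢ·n₀ᵢ/nᵢ) / Σ(cᵢ·n₁ᵢ/nᵢ), with n₁ᵢ = aᵢ+bᵢ (exposed), n₀ᵢ = cᵢ+dᵢ (unexposed), nᵢ = n₁ᵢ+n₀ᵢ.
Stratum 1 (Site A): n₁ = 2751, n₀ = 2597, n = 5348; a·n₀/n = 1162·2597/5348 = 564.2696; c·n₁/n = 778·2751/5348 = 400.2016
Stratum 2 (Site B): n₁ = 1774, n₀ = 1945, n = 3719; a·n₀/n = 1573·1945/3719 = 822.6634; c·n₁/n = 1013·1774/3719 = 483.2111
RR_MH = (564.2696 + 822.6634) / (400.2016 + 483.2111) = 1386.9330 / 883.4126 = 1.56997

1.570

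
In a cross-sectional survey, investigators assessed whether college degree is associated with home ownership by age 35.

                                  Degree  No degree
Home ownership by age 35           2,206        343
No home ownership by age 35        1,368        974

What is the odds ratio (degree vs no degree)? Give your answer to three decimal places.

Reading the table with exposure as columns: a = 2206 (Degree, case), b = 1368 (Degree, non-case), c = 343 (No degree, case), d = 974.
OR = (a·d)/(b·c) = (2206 × 974) / (1368 × 343) = 2148644 / 469224 = 4.57914
The odds of home ownership by age 35 are about 4.58 times as high in the degree group.

4.579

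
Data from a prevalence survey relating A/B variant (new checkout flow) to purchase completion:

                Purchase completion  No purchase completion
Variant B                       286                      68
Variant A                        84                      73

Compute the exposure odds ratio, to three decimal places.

Cells: a = 286, b = 68, c = 84, d = 73.
OR = (a·d)/(b·c) = (286 × 73) / (68 × 84) = 20878 / 5712 = 3.65511
The odds of purchase completion are about 3.66 times as high in the variant b group.

3.655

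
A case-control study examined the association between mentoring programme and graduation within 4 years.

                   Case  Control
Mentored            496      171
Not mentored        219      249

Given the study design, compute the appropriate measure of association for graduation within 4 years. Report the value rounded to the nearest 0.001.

Cells: a = 496, b = 171, c = 219, d = 249.
This is a case-control study: participants were sampled on outcome status, so risks in the source population cannot be estimated directly — relative risk is not valid here. The odds ratio is the appropriate measure.
OR = (a·d)/(b·c) = (496 × 249) / (171 × 219) = 123504 / 37449 = 3.29793

3.298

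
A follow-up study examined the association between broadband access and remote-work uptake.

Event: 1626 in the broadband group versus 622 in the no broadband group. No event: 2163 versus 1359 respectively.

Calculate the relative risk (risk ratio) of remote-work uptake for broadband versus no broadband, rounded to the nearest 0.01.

1.37

From the description: a = 1626, b = 2163, c = 622, d = 1359.
Risk in exposed = 1626/3789 = 0.42914; risk in unexposed = 622/1981 = 0.31398.
RR = 0.42914 / 0.31398 = 1.36675
The risk among the exposed is 1.37 times that among the unexposed.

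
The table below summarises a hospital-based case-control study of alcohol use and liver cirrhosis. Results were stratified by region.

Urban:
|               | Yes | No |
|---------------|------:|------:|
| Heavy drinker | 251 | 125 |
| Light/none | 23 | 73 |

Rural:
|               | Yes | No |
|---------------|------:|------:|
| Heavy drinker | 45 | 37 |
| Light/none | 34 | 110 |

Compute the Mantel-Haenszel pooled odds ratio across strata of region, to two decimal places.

5.21

OR_MH = Σ(aᵢdᵢ/nᵢ) / Σ(bᵢcᵢ/nᵢ), where nᵢ is the stratum total.
Stratum 1 (Urban): n = 472; a·d/n = 251·73/472 = 38.8199; b·c/n = 125·23/472 = 6.0911
Stratum 2 (Rural): n = 226; a·d/n = 45·110/226 = 21.9027; b·c/n = 37·34/226 = 5.5664
OR_MH = (38.8199 + 21.9027) / (6.0911 + 5.5664) = 60.7226 / 11.6575 = 5.20890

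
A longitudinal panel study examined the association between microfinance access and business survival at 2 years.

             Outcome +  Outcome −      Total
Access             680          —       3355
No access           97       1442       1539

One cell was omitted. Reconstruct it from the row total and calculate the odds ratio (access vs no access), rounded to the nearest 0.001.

3.779

The missing cell is in the exposed row: 3355 − 680 = 2675.
So a = 680, b = 2675, c = 97, d = 1442.
OR = (a·d)/(b·c) = (680 × 1442) / (2675 × 97) = 980560 / 259475 = 3.77902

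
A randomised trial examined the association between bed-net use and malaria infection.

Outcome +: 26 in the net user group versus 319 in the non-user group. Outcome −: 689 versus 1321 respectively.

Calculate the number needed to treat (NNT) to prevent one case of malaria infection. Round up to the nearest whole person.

7

Risk in treated group = 26/715 = 0.03636; risk in control = 319/1640 = 0.19451.
Absolute risk reduction = 0.19451 − 0.03636 = 0.15815
NNT = 1 / ARR = 1 / 0.15815 = 6.323 → round up → 7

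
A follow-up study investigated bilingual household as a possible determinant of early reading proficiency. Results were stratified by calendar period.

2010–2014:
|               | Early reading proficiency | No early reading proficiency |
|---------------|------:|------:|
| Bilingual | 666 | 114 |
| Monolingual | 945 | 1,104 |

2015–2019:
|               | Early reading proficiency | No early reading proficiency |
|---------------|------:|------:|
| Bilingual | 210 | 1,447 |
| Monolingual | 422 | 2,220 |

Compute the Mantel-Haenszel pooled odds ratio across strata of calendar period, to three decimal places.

2.045

OR_MH = Σ(aᵢdᵢ/nᵢ) / Σ(bᵢcᵢ/nᵢ), where nᵢ is the stratum total.
Stratum 1 (2010–2014): n = 2829; a·d/n = 666·1104/2829 = 259.9024; b·c/n = 114·945/2829 = 38.0806
Stratum 2 (2015–2019): n = 4299; a·d/n = 210·2220/4299 = 108.4438; b·c/n = 1447·422/4299 = 142.0409
OR_MH = (259.9024 + 108.4438) / (38.0806 + 142.0409) = 368.3463 / 180.1215 = 2.04499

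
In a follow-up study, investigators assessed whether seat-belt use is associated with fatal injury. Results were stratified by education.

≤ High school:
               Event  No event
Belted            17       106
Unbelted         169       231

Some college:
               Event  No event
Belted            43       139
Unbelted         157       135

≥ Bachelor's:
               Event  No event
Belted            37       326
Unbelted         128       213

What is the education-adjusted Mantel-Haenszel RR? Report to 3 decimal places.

0.346

RR_MH = Σ(aᵢ·n₀ᵢ/nᵢ) / Σ(cᵢ·n₁ᵢ/nᵢ), with n₁ᵢ = aᵢ+bᵢ (exposed), n₀ᵢ = cᵢ+dᵢ (unexposed), nᵢ = n₁ᵢ+n₀ᵢ.
Stratum 1 (≤ High school): n₁ = 123, n₀ = 400, n = 523; a·n₀/n = 17·400/523 = 13.0019; c·n₁/n = 169·123/523 = 39.7457
Stratum 2 (Some college): n₁ = 182, n₀ = 292, n = 474; a·n₀/n = 43·292/474 = 26.4895; c·n₁/n = 157·182/474 = 60.2827
Stratum 3 (≥ Bachelor's): n₁ = 363, n₀ = 341, n = 704; a·n₀/n = 37·341/704 = 17.9219; c·n₁/n = 128·363/704 = 66.0000
RR_MH = (13.0019 + 26.4895 + 17.9219) / (39.7457 + 60.2827 + 66.0000) = 57.4132 / 166.0284 = 0.34580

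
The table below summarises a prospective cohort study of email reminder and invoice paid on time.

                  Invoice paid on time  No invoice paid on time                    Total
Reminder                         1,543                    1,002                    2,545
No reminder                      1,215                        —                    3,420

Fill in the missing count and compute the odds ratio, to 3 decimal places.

The missing cell is in the unexposed row: 3420 − 1215 = 2205.
So a = 1543, b = 1002, c = 1215, d = 2205.
OR = (a·d)/(b·c) = (1543 × 2205) / (1002 × 1215) = 3402315 / 1217430 = 2.79467

2.795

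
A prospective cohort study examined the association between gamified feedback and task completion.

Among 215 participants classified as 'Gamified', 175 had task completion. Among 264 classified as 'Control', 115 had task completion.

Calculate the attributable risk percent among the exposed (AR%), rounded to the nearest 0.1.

From the description: a = 175, b = 40, c = 115, d = 149.
Risk in exposed = 175/215 = 0.81395; risk in unexposed = 115/264 = 0.43561.
RR = 0.81395/0.43561 = 1.86855
AR% = (RR − 1)/RR × 100 = (1.86855 − 1)/1.86855 × 100 = 46.4827%

46.5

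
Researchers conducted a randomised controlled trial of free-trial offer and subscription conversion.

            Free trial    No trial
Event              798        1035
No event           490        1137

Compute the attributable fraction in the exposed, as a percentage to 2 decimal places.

23.09

Reading the table with exposure as columns: a = 798 (Free trial, case), b = 490 (Free trial, non-case), c = 1035 (No trial, case), d = 1137.
Risk in exposed = 798/1288 = 0.61957; risk in unexposed = 1035/2172 = 0.47652.
RR = 0.61957/0.47652 = 1.30019
AR% = (RR − 1)/RR × 100 = (1.30019 − 1)/1.30019 × 100 = 23.0881%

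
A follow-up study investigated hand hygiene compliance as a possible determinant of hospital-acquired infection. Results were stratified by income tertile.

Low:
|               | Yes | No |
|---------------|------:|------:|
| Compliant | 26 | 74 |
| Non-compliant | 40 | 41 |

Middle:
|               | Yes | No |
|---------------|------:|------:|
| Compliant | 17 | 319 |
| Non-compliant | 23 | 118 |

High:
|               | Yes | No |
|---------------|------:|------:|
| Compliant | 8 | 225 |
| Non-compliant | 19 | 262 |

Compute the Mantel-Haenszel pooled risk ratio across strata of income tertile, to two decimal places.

RR_MH = Σ(aᵢ·n₀ᵢ/nᵢ) / Σ(cᵢ·n₁ᵢ/nᵢ), with n₁ᵢ = aᵢ+bᵢ (exposed), n₀ᵢ = cᵢ+dᵢ (unexposed), nᵢ = n₁ᵢ+n₀ᵢ.
Stratum 1 (Low): n₁ = 100, n₀ = 81, n = 181; a·n₀/n = 26·81/181 = 11.6354; c·n₁/n = 40·100/181 = 22.0994
Stratum 2 (Middle): n₁ = 336, n₀ = 141, n = 477; a·n₀/n = 17·141/477 = 5.0252; c·n₁/n = 23·336/477 = 16.2013
Stratum 3 (High): n₁ = 233, n₀ = 281, n = 514; a·n₀/n = 8·281/514 = 4.3735; c·n₁/n = 19·233/514 = 8.6128
RR_MH = (11.6354 + 5.0252 + 4.3735) / (22.0994 + 16.2013 + 8.6128) = 21.0341 / 46.9135 = 0.44836

0.45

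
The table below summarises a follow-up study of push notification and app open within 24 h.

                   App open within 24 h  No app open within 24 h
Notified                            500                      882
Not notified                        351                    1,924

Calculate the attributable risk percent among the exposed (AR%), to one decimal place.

Cells: a = 500, b = 882, c = 351, d = 1924.
Risk in exposed = 500/1382 = 0.36179; risk in unexposed = 351/2275 = 0.15429.
RR = 0.36179/0.15429 = 2.34496
AR% = (RR − 1)/RR × 100 = (2.34496 − 1)/2.34496 × 100 = 57.3554%

57.4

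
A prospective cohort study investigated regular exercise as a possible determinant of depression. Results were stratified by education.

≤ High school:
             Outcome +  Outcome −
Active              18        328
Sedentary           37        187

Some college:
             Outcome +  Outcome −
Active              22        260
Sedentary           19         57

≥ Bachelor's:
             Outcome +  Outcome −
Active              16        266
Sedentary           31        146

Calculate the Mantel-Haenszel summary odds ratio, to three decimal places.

OR_MH = Σ(aᵢdᵢ/nᵢ) / Σ(bᵢcᵢ/nᵢ), where nᵢ is the stratum total.
Stratum 1 (≤ High school): n = 570; a·d/n = 18·187/570 = 5.9053; b·c/n = 328·37/570 = 21.2912
Stratum 2 (Some college): n = 358; a·d/n = 22·57/358 = 3.5028; b·c/n = 260·19/358 = 13.7989
Stratum 3 (≥ Bachelor's): n = 459; a·d/n = 16·146/459 = 5.0893; b·c/n = 266·31/459 = 17.9651
OR_MH = (5.9053 + 3.5028 + 5.0893) / (21.2912 + 13.7989 + 17.9651) = 14.4974 / 53.0553 = 0.27325

0.273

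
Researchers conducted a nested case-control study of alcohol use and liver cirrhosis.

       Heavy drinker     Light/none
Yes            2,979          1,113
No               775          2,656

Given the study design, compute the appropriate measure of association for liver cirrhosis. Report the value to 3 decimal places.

9.173

Reading the table with exposure as columns: a = 2979 (Heavy drinker, case), b = 775 (Heavy drinker, non-case), c = 1113 (Light/none, case), d = 2656.
This is a nested case-control study: participants were sampled on outcome status, so risks in the source population cannot be estimated directly — relative risk is not valid here. The odds ratio is the appropriate measure.
OR = (a·d)/(b·c) = (2979 × 2656) / (775 × 1113) = 7912224 / 862575 = 9.17280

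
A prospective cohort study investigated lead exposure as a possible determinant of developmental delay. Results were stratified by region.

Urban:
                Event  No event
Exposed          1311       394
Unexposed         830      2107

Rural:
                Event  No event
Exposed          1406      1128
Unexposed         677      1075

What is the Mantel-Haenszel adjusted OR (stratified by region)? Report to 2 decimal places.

OR_MH = Σ(aᵢdᵢ/nᵢ) / Σ(bᵢcᵢ/nᵢ), where nᵢ is the stratum total.
Stratum 1 (Urban): n = 4642; a·d/n = 1311·2107/4642 = 595.0618; b·c/n = 394·830/4642 = 70.4481
Stratum 2 (Rural): n = 4286; a·d/n = 1406·1075/4286 = 352.6482; b·c/n = 1128·677/4286 = 178.1745
OR_MH = (595.0618 + 352.6482) / (70.4481 + 178.1745) = 947.7100 / 248.6226 = 3.81184

3.81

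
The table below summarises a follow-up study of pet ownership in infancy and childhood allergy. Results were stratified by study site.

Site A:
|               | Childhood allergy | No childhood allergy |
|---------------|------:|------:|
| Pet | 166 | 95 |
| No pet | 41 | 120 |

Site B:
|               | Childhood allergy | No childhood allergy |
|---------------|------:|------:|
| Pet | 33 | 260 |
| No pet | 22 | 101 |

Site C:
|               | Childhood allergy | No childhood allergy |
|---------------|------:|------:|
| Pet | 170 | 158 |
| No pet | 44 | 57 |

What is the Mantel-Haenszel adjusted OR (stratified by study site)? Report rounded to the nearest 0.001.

1.986

OR_MH = Σ(aᵢdᵢ/nᵢ) / Σ(bᵢcᵢ/nᵢ), where nᵢ is the stratum total.
Stratum 1 (Site A): n = 422; a·d/n = 166·120/422 = 47.2038; b·c/n = 95·41/422 = 9.2299
Stratum 2 (Site B): n = 416; a·d/n = 33·101/416 = 8.0120; b·c/n = 260·22/416 = 13.7500
Stratum 3 (Site C): n = 429; a·d/n = 170·57/429 = 22.5874; b·c/n = 158·44/429 = 16.2051
OR_MH = (47.2038 + 8.0120 + 22.5874) / (9.2299 + 13.7500 + 16.2051) = 77.8032 / 39.1850 = 1.98554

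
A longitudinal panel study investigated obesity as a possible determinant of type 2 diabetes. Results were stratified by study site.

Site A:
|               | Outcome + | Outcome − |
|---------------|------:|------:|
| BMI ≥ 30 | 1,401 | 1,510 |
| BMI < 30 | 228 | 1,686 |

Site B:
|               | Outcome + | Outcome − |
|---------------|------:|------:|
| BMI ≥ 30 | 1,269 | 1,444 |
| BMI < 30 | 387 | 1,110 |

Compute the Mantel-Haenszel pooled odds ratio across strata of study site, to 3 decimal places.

4.038

OR_MH = Σ(aᵢdᵢ/nᵢ) / Σ(bᵢcᵢ/nᵢ), where nᵢ is the stratum total.
Stratum 1 (Site A): n = 4825; a·d/n = 1401·1686/4825 = 489.5515; b·c/n = 1510·228/4825 = 71.3534
Stratum 2 (Site B): n = 4210; a·d/n = 1269·1110/4210 = 334.5819; b·c/n = 1444·387/4210 = 132.7382
OR_MH = (489.5515 + 334.5819) / (71.3534 + 132.7382) = 824.1335 / 204.0916 = 4.03806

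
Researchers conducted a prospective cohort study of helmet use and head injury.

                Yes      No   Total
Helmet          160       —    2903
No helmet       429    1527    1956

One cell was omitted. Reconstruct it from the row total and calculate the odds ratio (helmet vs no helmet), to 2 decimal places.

0.21

The missing cell is in the exposed row: 2903 − 160 = 2743.
So a = 160, b = 2743, c = 429, d = 1527.
OR = (a·d)/(b·c) = (160 × 1527) / (2743 × 429) = 244320 / 1176747 = 0.20762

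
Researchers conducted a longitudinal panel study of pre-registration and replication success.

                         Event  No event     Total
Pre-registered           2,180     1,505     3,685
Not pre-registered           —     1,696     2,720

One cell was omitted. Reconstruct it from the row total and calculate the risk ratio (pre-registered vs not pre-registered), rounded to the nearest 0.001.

1.571

The missing cell is in the unexposed row: 2720 − 1696 = 1024.
So a = 2180, b = 1505, c = 1024, d = 1696.
RR = [a/(a+b)] / [c/(c+d)] = (2180/3685) / (1024/2720) = 0.59159/0.37647 = 1.57140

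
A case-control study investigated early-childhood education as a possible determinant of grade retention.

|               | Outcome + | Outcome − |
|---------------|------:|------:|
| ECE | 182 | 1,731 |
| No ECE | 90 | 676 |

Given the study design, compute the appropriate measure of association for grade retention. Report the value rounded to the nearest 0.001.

0.790

Cells: a = 182, b = 1731, c = 90, d = 676.
This is a case-control study: participants were sampled on outcome status, so risks in the source population cannot be estimated directly — relative risk is not valid here. The odds ratio is the appropriate measure.
OR = (a·d)/(b·c) = (182 × 676) / (1731 × 90) = 123032 / 155790 = 0.78973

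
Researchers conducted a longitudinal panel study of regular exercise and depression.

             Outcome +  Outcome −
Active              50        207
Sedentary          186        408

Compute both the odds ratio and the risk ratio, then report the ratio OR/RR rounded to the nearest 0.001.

0.853

Cells: a = 50, b = 207, c = 186, d = 408.
OR = (50·408)/(207·186) = 20400/38502 = 0.52984
Risk in exposed = 50/257 = 0.19455; risk in unexposed = 186/594 = 0.31313; RR = 0.62131
OR/RR = 0.52984 / 0.62131 = 0.85278
The outcome is not rare, so the OR lies further from 1 than the RR.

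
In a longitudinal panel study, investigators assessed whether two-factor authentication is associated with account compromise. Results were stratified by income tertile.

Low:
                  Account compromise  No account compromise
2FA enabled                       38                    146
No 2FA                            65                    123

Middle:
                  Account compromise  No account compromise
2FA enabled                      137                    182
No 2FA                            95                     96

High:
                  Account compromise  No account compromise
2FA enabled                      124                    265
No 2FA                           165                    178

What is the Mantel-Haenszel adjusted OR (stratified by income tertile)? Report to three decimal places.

0.575

OR_MH = Σ(aᵢdᵢ/nᵢ) / Σ(bᵢcᵢ/nᵢ), where nᵢ is the stratum total.
Stratum 1 (Low): n = 372; a·d/n = 38·123/372 = 12.5645; b·c/n = 146·65/372 = 25.5108
Stratum 2 (Middle): n = 510; a·d/n = 137·96/510 = 25.7882; b·c/n = 182·95/510 = 33.9020
Stratum 3 (High): n = 732; a·d/n = 124·178/732 = 30.1530; b·c/n = 265·165/732 = 59.7336
OR_MH = (12.5645 + 25.7882 + 30.1530) / (25.5108 + 33.9020 + 59.7336) = 68.5058 / 119.1463 = 0.57497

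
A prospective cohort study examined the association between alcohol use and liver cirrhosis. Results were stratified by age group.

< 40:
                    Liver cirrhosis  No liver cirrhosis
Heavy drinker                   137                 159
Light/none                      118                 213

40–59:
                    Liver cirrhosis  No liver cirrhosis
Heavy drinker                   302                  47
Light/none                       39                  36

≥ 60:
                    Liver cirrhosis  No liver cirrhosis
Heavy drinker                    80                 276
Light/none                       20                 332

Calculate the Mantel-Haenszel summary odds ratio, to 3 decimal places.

2.609

OR_MH = Σ(aᵢdᵢ/nᵢ) / Σ(bᵢcᵢ/nᵢ), where nᵢ is the stratum total.
Stratum 1 (< 40): n = 627; a·d/n = 137·213/627 = 46.5407; b·c/n = 159·118/627 = 29.9234
Stratum 2 (40–59): n = 424; a·d/n = 302·36/424 = 25.6415; b·c/n = 47·39/424 = 4.3231
Stratum 3 (≥ 60): n = 708; a·d/n = 80·332/708 = 37.5141; b·c/n = 276·20/708 = 7.7966
OR_MH = (46.5407 + 25.6415 + 37.5141) / (29.9234 + 4.3231 + 7.7966) = 109.6963 / 42.0432 = 2.60914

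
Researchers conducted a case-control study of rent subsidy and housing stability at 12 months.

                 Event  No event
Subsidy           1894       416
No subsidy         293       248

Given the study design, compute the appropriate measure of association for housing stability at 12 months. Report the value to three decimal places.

3.854

Cells: a = 1894, b = 416, c = 293, d = 248.
This is a case-control study: participants were sampled on outcome status, so risks in the source population cannot be estimated directly — relative risk is not valid here. The odds ratio is the appropriate measure.
OR = (a·d)/(b·c) = (1894 × 248) / (416 × 293) = 469712 / 121888 = 3.85364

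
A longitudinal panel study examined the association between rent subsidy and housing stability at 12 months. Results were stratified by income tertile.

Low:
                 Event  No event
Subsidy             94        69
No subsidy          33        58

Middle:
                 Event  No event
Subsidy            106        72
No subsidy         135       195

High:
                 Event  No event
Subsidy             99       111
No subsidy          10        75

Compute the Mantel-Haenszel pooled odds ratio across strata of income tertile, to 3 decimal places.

2.741

OR_MH = Σ(aᵢdᵢ/nᵢ) / Σ(bᵢcᵢ/nᵢ), where nᵢ is the stratum total.
Stratum 1 (Low): n = 254; a·d/n = 94·58/254 = 21.4646; b·c/n = 69·33/254 = 8.9646
Stratum 2 (Middle): n = 508; a·d/n = 106·195/508 = 40.6890; b·c/n = 72·135/508 = 19.1339
Stratum 3 (High): n = 295; a·d/n = 99·75/295 = 25.1695; b·c/n = 111·10/295 = 3.7627
OR_MH = (21.4646 + 40.6890 + 25.1695) / (8.9646 + 19.1339 + 3.7627) = 87.3230 / 31.8611 = 2.74074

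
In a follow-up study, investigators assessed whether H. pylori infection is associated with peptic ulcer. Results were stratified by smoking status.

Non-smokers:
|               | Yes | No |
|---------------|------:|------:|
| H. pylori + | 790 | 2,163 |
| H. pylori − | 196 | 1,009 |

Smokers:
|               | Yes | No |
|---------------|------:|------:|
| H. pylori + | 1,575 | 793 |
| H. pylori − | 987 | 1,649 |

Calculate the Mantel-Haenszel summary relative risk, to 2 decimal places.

RR_MH = Σ(aᵢ·n₀ᵢ/nᵢ) / Σ(cᵢ·n₁ᵢ/nᵢ), with n₁ᵢ = aᵢ+bᵢ (exposed), n₀ᵢ = cᵢ+dᵢ (unexposed), nᵢ = n₁ᵢ+n₀ᵢ.
Stratum 1 (Non-smokers): n₁ = 2953, n₀ = 1205, n = 4158; a·n₀/n = 790·1205/4158 = 228.9442; c·n₁/n = 196·2953/4158 = 139.1987
Stratum 2 (Smokers): n₁ = 2368, n₀ = 2636, n = 5004; a·n₀/n = 1575·2636/5004 = 829.6763; c·n₁/n = 987·2368/5004 = 467.0695
RR_MH = (228.9442 + 829.6763) / (139.1987 + 467.0695) = 1058.6205 / 606.2682 = 1.74613

1.75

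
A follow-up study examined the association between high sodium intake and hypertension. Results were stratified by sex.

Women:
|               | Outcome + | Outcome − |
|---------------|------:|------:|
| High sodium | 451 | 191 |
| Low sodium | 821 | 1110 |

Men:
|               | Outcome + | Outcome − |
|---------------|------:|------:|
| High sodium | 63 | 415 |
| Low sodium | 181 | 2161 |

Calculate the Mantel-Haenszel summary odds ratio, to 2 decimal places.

2.77

OR_MH = Σ(aᵢdᵢ/nᵢ) / Σ(bᵢcᵢ/nᵢ), where nᵢ is the stratum total.
Stratum 1 (Women): n = 2573; a·d/n = 451·1110/2573 = 194.5628; b·c/n = 191·821/2573 = 60.9448
Stratum 2 (Men): n = 2820; a·d/n = 63·2161/2820 = 48.2777; b·c/n = 415·181/2820 = 26.6365
OR_MH = (194.5628 + 48.2777) / (60.9448 + 26.6365) = 242.8404 / 87.5813 = 2.77274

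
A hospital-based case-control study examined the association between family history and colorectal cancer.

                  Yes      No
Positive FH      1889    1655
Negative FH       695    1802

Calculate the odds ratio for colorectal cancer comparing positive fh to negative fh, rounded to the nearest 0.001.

Cells: a = 1889, b = 1655, c = 695, d = 1802.
OR = (a·d)/(b·c) = (1889 × 1802) / (1655 × 695) = 3403978 / 1150225 = 2.95940
The odds of colorectal cancer are about 2.96 times as high in the positive fh group.

2.959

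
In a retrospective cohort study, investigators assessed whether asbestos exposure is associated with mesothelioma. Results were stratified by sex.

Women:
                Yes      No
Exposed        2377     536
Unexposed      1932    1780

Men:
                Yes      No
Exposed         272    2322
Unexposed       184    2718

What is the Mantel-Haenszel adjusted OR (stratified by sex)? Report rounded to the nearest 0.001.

OR_MH = Σ(aᵢdᵢ/nᵢ) / Σ(bᵢcᵢ/nᵢ), where nᵢ is the stratum total.
Stratum 1 (Women): n = 6625; a·d/n = 2377·1780/6625 = 638.6506; b·c/n = 536·1932/6625 = 156.3097
Stratum 2 (Men): n = 5496; a·d/n = 272·2718/5496 = 134.5153; b·c/n = 2322·184/5496 = 77.7380
OR_MH = (638.6506 + 134.5153) / (156.3097 + 77.7380) = 773.1658 / 234.0477 = 3.30345

3.303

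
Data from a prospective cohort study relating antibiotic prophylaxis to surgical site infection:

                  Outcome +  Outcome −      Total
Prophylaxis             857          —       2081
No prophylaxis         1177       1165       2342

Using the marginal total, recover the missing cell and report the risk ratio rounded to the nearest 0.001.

0.819

The missing cell is in the exposed row: 2081 − 857 = 1224.
So a = 857, b = 1224, c = 1177, d = 1165.
RR = [a/(a+b)] / [c/(c+d)] = (857/2081) / (1177/2342) = 0.41182/0.50256 = 0.81944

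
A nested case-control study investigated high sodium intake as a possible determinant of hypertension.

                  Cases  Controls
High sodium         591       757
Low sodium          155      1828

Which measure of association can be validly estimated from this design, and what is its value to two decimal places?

9.21

Cells: a = 591, b = 757, c = 155, d = 1828.
This is a nested case-control study: participants were sampled on outcome status, so risks in the source population cannot be estimated directly — relative risk is not valid here. The odds ratio is the appropriate measure.
OR = (a·d)/(b·c) = (591 × 1828) / (757 × 155) = 1080348 / 117335 = 9.20738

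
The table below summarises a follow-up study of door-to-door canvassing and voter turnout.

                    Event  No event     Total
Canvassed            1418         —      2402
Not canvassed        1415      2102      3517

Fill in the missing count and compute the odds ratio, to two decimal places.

The missing cell is in the exposed row: 2402 − 1418 = 984.
So a = 1418, b = 984, c = 1415, d = 2102.
OR = (a·d)/(b·c) = (1418 × 2102) / (984 × 1415) = 2980636 / 1392360 = 2.14071

2.14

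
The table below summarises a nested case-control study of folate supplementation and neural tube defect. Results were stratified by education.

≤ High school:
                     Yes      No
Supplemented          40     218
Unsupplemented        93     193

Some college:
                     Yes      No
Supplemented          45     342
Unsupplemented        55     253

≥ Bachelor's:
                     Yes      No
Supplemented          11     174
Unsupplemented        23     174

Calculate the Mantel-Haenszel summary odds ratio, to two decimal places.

OR_MH = Σ(aᵢdᵢ/nᵢ) / Σ(bᵢcᵢ/nᵢ), where nᵢ is the stratum total.
Stratum 1 (≤ High school): n = 544; a·d/n = 40·193/544 = 14.1912; b·c/n = 218·93/544 = 37.2684
Stratum 2 (Some college): n = 695; a·d/n = 45·253/695 = 16.3813; b·c/n = 342·55/695 = 27.0647
Stratum 3 (≥ Bachelor's): n = 382; a·d/n = 11·174/382 = 5.0105; b·c/n = 174·23/382 = 10.4764
OR_MH = (14.1912 + 16.3813 + 5.0105) / (37.2684 + 27.0647 + 10.4764) = 35.5829 / 74.8096 = 0.47565

0.48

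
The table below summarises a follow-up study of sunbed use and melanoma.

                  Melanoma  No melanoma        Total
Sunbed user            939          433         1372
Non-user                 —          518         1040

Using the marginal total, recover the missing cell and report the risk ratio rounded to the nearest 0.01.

1.36

The missing cell is in the unexposed row: 1040 − 518 = 522.
So a = 939, b = 433, c = 522, d = 518.
RR = [a/(a+b)] / [c/(c+d)] = (939/1372) / (522/1040) = 0.68440/0.50192 = 1.36356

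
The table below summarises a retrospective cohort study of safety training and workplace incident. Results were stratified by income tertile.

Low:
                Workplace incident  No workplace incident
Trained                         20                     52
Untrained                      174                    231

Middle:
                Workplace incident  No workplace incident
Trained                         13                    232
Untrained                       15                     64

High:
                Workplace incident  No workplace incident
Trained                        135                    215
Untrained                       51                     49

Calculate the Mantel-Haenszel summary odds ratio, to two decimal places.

OR_MH = Σ(aᵢdᵢ/nᵢ) / Σ(bᵢcᵢ/nᵢ), where nᵢ is the stratum total.
Stratum 1 (Low): n = 477; a·d/n = 20·231/477 = 9.6855; b·c/n = 52·174/477 = 18.9686
Stratum 2 (Middle): n = 324; a·d/n = 13·64/324 = 2.5679; b·c/n = 232·15/324 = 10.7407
Stratum 3 (High): n = 450; a·d/n = 135·49/450 = 14.7000; b·c/n = 215·51/450 = 24.3667
OR_MH = (9.6855 + 2.5679 + 14.7000) / (18.9686 + 10.7407 + 24.3667) = 26.9534 / 54.0760 = 0.49844

0.50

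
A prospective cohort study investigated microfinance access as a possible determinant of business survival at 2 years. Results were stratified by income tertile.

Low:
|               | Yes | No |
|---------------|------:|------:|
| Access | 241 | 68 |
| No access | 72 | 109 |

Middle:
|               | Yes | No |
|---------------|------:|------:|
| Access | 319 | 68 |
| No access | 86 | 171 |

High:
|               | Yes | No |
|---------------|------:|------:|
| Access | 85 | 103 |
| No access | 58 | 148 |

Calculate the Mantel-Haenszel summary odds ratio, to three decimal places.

OR_MH = Σ(aᵢdᵢ/nᵢ) / Σ(bᵢcᵢ/nᵢ), where nᵢ is the stratum total.
Stratum 1 (Low): n = 490; a·d/n = 241·109/490 = 53.6102; b·c/n = 68·72/490 = 9.9918
Stratum 2 (Middle): n = 644; a·d/n = 319·171/644 = 84.7034; b·c/n = 68·86/644 = 9.0807
Stratum 3 (High): n = 394; a·d/n = 85·148/394 = 31.9289; b·c/n = 103·58/394 = 15.1624
OR_MH = (53.6102 + 84.7034 + 31.9289) / (9.9918 + 9.0807 + 15.1624) = 170.2426 / 34.2350 = 4.97276

4.973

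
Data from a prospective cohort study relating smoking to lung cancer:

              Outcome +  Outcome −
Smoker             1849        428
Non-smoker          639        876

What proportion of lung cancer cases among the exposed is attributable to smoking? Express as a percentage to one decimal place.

Cells: a = 1849, b = 428, c = 639, d = 876.
Risk in exposed = 1849/2277 = 0.81203; risk in unexposed = 639/1515 = 0.42178.
RR = 0.81203/0.42178 = 1.92524
AR% = (RR − 1)/RR × 100 = (1.92524 − 1)/1.92524 × 100 = 48.0585%

48.1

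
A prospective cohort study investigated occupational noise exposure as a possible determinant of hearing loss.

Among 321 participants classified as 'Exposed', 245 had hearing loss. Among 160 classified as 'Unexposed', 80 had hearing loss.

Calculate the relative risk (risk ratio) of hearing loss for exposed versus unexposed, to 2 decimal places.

From the description: a = 245, b = 76, c = 80, d = 80.
Risk in exposed = 245/321 = 0.76324; risk in unexposed = 80/160 = 0.50000.
RR = 0.76324 / 0.50000 = 1.52648
The risk among the exposed is 1.53 times that among the unexposed.

1.53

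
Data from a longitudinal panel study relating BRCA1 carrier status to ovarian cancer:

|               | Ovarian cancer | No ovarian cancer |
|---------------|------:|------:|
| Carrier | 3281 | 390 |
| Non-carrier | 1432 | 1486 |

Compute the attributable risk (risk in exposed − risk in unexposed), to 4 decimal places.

Cells: a = 3281, b = 390, c = 1432, d = 1486.
Risk in exposed = 3281/3671 = 0.893762; risk in unexposed = 1432/2918 = 0.490747.
Risk difference = 0.893762 − 0.490747 = 0.403015

0.4030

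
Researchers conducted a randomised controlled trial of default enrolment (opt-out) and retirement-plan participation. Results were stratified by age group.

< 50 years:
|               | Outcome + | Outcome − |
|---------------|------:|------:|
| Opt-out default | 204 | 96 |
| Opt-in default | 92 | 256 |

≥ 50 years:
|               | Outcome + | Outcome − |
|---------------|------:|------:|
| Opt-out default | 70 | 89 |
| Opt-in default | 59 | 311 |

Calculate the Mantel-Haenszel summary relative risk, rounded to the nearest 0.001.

2.628

RR_MH = Σ(aᵢ·n₀ᵢ/nᵢ) / Σ(cᵢ·n₁ᵢ/nᵢ), with n₁ᵢ = aᵢ+bᵢ (exposed), n₀ᵢ = cᵢ+dᵢ (unexposed), nᵢ = n₁ᵢ+n₀ᵢ.
Stratum 1 (< 50 years): n₁ = 300, n₀ = 348, n = 648; a·n₀/n = 204·348/648 = 109.5556; c·n₁/n = 92·300/648 = 42.5926
Stratum 2 (≥ 50 years): n₁ = 159, n₀ = 370, n = 529; a·n₀/n = 70·370/529 = 48.9603; c·n₁/n = 59·159/529 = 17.7335
RR_MH = (109.5556 + 48.9603) / (42.5926 + 17.7335) = 158.5159 / 60.3261 = 2.62765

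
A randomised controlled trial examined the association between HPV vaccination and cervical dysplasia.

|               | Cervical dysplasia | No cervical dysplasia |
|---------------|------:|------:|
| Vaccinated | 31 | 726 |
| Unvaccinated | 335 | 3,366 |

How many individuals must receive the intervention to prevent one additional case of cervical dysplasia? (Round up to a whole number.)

Risk in treated group = 31/757 = 0.04095; risk in control = 335/3701 = 0.09052.
Absolute risk reduction = 0.09052 − 0.04095 = 0.04956
NNT = 1 / ARR = 1 / 0.04956 = 20.176 → round up → 21

21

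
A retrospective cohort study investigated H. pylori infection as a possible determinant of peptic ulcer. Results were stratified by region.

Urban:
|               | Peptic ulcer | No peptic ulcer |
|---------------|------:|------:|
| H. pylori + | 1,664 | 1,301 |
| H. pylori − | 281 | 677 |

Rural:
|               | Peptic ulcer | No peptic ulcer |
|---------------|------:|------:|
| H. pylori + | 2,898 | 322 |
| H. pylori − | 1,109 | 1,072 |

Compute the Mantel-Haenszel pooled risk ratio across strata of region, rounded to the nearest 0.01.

RR_MH = Σ(aᵢ·n₀ᵢ/nᵢ) / Σ(cᵢ·n₁ᵢ/nᵢ), with n₁ᵢ = aᵢ+bᵢ (exposed), n₀ᵢ = cᵢ+dᵢ (unexposed), nᵢ = n₁ᵢ+n₀ᵢ.
Stratum 1 (Urban): n₁ = 2965, n₀ = 958, n = 3923; a·n₀/n = 1664·958/3923 = 406.3502; c·n₁/n = 281·2965/3923 = 212.3796
Stratum 2 (Rural): n₁ = 3220, n₀ = 2181, n = 5401; a·n₀/n = 2898·2181/5401 = 1170.2533; c·n₁/n = 1109·3220/5401 = 661.1702
RR_MH = (406.3502 + 1170.2533) / (212.3796 + 661.1702) = 1576.6035 / 873.5497 = 1.80482

1.80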